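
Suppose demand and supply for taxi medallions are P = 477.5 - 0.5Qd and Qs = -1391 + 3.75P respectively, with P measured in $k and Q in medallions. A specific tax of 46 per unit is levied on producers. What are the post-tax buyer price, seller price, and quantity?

In direct form, Qd = 955 - 2P.
With a tax of 46 on producers, they supply based on the net price P_s = P_b - 46, so Qs = -1563.5 + 3.75P_b.
Market clearing requires 955 - 2P_b = -1563.5 + 3.75P_b; hence 2518.5 = 5.75P_b and P_b = 438.
Then P_s = 438 - 46 = 392 and Q = 955 - 2(438) = 79.

P_b = 438, P_s = 392, Q = 79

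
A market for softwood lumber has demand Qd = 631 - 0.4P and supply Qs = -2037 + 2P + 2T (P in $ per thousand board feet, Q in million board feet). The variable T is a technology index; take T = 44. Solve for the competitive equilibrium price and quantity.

P* = 1075, Q* = 201

With T = 44, supply is Qs = -1949 + 2P.
At equilibrium Qd = Qs, so 631 - 0.4P = -1949 + 2P; collecting terms, 2580 = 2.4P and P* = 1075.
Then Q* = 631 - 0.4(1075) = 201.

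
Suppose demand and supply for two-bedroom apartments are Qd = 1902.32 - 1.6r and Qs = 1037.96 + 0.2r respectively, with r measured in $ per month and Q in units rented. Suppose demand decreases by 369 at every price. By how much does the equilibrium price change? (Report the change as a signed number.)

Set Qd = Qs: 1902.32 - 1.6r = 1037.96 + 0.2r, so 864.36 = 1.8r and r* = 480.2.
Substitute back: Q* = 1902.32 - 1.6(480.2) = 1134.
After the shift, demand is Qd = 1533.32 - 1.6r.
The new intersection has 495.36 = 1.8r, i.e. r = 275.2, Q = 1093.
Δr = 275.2 - 480.2 = -205.

Δr = -205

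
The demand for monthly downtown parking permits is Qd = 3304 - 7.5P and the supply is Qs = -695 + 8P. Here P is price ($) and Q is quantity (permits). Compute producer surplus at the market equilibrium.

Set Qd = Qs: 3304 - 7.5P = -695 + 8P, so 3999 = 15.5P and P* = 258.
Plugging P* into demand: Q* = 3304 - 7.5(258) = 1369.
Supply choke price (Qs = 0): P = 86.875. Producer surplus = ½ × (258 - 86.875) × 1369 = 117135.0625.

Producer surplus = 117135.0625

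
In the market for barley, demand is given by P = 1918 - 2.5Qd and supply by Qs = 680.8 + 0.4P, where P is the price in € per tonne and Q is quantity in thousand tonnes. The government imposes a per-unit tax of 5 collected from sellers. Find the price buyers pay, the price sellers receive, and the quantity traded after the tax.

P_b = 110.5, P_s = 105.5, Q = 723

In direct form, Qd = 767.2 - 0.4P.
The tax drives a wedge P_b - P_s = 5. Substituting P_s = P_b - 5 into supply: Qs = 678.8 + 0.4P_b.
Equate demand and the shifted supply: 767.2 - 0.4P_b = 678.8 + 0.4P_b, giving 0.8P_b = 88.4, so P_b = 110.5.
Then P_s = 110.5 - 5 = 105.5 and Q = 767.2 - 0.4(110.5) = 723.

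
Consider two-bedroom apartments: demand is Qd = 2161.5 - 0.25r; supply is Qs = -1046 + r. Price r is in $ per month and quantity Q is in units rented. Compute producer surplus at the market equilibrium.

Producer surplus = 1155200

At equilibrium Qd = Qs, so 2161.5 - 0.25r = -1046 + r; collecting terms, 3207.5 = 1.25r and r* = 2566.
Substitute back: Q* = 2161.5 - 0.25(2566) = 1520.
Supply choke price (Qs = 0): r = 1046. Producer surplus = ½ × (2566 - 1046) × 1520 = 1155200.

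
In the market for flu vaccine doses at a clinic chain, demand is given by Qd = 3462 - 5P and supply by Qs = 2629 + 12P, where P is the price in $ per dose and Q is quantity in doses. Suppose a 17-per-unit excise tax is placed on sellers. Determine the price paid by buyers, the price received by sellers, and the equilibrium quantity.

Sellers keep P_s = P_b - 17 per unit, so supply in terms of the buyer price is Qs = 2425 + 12P_b.
Market clearing requires 3462 - 5P_b = 2425 + 12P_b; hence 1037 = 17P_b and P_b = 61.
Then P_s = 61 - 17 = 44 and Q = 3462 - 5(61) = 3157.

P_b = 61, P_s = 44, Q = 3157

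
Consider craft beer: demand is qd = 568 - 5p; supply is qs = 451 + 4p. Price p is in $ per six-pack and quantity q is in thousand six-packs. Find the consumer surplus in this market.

At equilibrium qd = qs, so 568 - 5p = 451 + 4p; collecting terms, 117 = 9p and p* = 13.
Then q* = 568 - 5(13) = 503.
Demand choke price (qd = 0): p = 568/5 = 113.6. Consumer surplus = ½ × (113.6 - 13) × 503 = 25300.9.

Consumer surplus = 25300.9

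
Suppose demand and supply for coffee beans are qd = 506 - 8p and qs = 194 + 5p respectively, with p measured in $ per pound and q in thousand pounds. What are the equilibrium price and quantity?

p* = 24, q* = 314

Equating demand and supply, 506 - 8p = 194 + 5p gives 13p = 312, so p* = 24.
Plugging p* into demand: q* = 506 - 8(24) = 314.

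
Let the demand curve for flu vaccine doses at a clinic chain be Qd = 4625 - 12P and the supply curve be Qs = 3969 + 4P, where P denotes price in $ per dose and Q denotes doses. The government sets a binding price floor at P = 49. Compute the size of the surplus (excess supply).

Evaluating both curves at the floor price 49 gives Qd = 4037, Qs = 4165.
Surplus = Qs - Qd = 4165 - 4037 = 128.

Surplus = 128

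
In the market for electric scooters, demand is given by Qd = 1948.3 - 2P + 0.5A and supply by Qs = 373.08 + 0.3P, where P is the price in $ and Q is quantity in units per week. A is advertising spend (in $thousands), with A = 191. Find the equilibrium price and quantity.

P* = 726.4, Q* = 591

With A = 191, demand is Qd = 2043.8 - 2P.
Set Qd = Qs: 2043.8 - 2P = 373.08 + 0.3P, so 1670.72 = 2.3P and P* = 726.4.
Substitute back: Q* = 2043.8 - 2(726.4) = 591.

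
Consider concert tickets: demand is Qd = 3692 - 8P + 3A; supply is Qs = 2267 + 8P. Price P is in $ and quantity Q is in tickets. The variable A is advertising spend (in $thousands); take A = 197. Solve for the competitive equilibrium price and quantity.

With A = 197, demand is Qd = 4283 - 8P.
The market clears where 4283 - 8P = 2267 + 8P. Rearranging, 16P = 2016, hence P* = 126.
Substitute back: Q* = 4283 - 8(126) = 3275.

P* = 126, Q* = 3275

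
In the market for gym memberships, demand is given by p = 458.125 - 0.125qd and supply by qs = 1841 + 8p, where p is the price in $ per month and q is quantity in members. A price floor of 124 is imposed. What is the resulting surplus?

Inverting to quantity form: qd = 3665 - 8p.
With p fixed at 124, quantity demanded is 2673 and quantity supplied is 2833.
Surplus = qs - qd = 2833 - 2673 = 160.

Surplus = 160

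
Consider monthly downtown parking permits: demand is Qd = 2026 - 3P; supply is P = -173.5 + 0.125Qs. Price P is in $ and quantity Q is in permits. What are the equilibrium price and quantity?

P* = 58, Q* = 1852

Inverting to quantity form: Qs = 1388 + 8P.
At equilibrium Qd = Qs, so 2026 - 3P = 1388 + 8P; collecting terms, 638 = 11P and P* = 58.
From the demand curve, Q* = 2026 - 3(58) = 1852.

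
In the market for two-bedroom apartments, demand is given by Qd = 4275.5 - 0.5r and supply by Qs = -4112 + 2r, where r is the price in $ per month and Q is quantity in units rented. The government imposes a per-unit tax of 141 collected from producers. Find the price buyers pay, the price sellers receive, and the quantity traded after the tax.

r_b = 3467.8, r_s = 3326.8, Q = 2541.6

The tax drives a wedge r_b - r_s = 141. Substituting r_s = r_b - 141 into supply: Qs = -4394 + 2r_b.
Equate demand and the shifted supply: 4275.5 - 0.5r_b = -4394 + 2r_b, giving 2.5r_b = 8669.5, so r_b = 3467.8.
So r_s = 3326.8 and the quantity traded is Q = 4275.5 - 0.5(3467.8) = 2541.6.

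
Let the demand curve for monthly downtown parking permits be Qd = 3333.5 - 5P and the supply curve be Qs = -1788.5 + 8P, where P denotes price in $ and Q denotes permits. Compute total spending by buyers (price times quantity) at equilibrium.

Total spending by buyers = 537219

Equating demand and supply, 3333.5 - 5P = -1788.5 + 8P gives 13P = 5122, so P* = 394.
Plugging P* into demand: Q* = 3333.5 - 5(394) = 1363.5.
Total spending by buyers = P* × Q* = 394 × 1363.5 = 537219.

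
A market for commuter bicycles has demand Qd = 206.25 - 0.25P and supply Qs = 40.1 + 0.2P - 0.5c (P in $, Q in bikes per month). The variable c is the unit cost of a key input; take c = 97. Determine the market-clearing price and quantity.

With c = 97, supply is Qs = -8.4 + 0.2P.
The market clears where 206.25 - 0.25P = -8.4 + 0.2P. Rearranging, 0.45P = 214.65, hence P* = 477.
Substitute back: Q* = 206.25 - 0.25(477) = 87.

P* = 477, Q* = 87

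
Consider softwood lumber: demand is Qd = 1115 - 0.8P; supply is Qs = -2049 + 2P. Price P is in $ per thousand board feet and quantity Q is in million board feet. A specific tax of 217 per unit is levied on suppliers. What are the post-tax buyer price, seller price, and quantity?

P_b = 1285, P_s = 1068, Q = 87

Suppliers keep P_s = P_b - 217 per unit, so supply in terms of the buyer price is Qs = -2483 + 2P_b.
Equate demand and the shifted supply: 1115 - 0.8P_b = -2483 + 2P_b, giving 2.8P_b = 3598, so P_b = 1285.
So P_s = 1068 and the quantity traded is Q = 1115 - 0.8(1285) = 87.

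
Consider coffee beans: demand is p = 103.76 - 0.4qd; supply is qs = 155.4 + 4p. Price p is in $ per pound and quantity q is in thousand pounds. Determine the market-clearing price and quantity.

p* = 16, q* = 219.4

Solving each curve for q: qd = 259.4 - 2.5p.
Equating demand and supply, 259.4 - 2.5p = 155.4 + 4p gives 6.5p = 104, so p* = 16.
Substitute back: q* = 259.4 - 2.5(16) = 219.4.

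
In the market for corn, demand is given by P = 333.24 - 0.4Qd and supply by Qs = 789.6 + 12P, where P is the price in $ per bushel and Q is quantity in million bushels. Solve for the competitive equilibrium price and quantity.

P* = 3, Q* = 825.6

In direct form, Qd = 833.1 - 2.5P.
Equating demand and supply, 833.1 - 2.5P = 789.6 + 12P gives 14.5P = 43.5, so P* = 3.
Substitute back: Q* = 833.1 - 2.5(3) = 825.6.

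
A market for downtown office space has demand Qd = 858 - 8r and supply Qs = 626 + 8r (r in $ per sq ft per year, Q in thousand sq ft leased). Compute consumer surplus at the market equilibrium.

The market clears where 858 - 8r = 626 + 8r. Rearranging, 16r = 232, hence r* = 14.5.
From the demand curve, Q* = 858 - 8(14.5) = 742.
Demand choke price (Qd = 0): r = 858/8 = 107.25. Consumer surplus = ½ × (107.25 - 14.5) × 742 = 34410.25.

Consumer surplus = 34410.25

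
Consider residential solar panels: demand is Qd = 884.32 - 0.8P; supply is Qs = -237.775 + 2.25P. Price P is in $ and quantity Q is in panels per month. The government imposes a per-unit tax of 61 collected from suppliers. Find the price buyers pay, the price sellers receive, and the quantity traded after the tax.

With a tax of 61 on suppliers, they supply based on the net price P_s = P_b - 61, so Qs = -375.025 + 2.25P_b.
Equate demand and the shifted supply: 884.32 - 0.8P_b = -375.025 + 2.25P_b, giving 3.05P_b = 1259.345, so P_b = 412.9.
So P_s = 351.9 and the quantity traded is Q = 884.32 - 0.8(412.9) = 554.

P_b = 412.9, P_s = 351.9, Q = 554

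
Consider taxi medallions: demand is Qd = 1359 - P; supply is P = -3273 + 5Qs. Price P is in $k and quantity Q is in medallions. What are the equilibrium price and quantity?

P* = 587, Q* = 772

In direct form, Qs = 654.6 + 0.2P.
Set Qd = Qs: 1359 - P = 654.6 + 0.2P, so 704.4 = 1.2P and P* = 587.
Plugging P* into demand: Q* = 1359 - 587 = 772.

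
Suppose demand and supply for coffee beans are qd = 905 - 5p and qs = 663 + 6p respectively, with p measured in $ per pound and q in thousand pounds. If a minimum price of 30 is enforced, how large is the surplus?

Surplus = 88

At p = 30: qd = 755 and qs = 843.
Surplus = qs - qd = 843 - 755 = 88.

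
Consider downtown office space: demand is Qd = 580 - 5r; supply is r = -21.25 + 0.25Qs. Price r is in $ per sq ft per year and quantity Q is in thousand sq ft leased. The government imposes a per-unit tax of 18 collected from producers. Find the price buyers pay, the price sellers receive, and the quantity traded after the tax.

In direct form, Qs = 85 + 4r.
Producers keep r_s = r_b - 18 per unit, so supply in terms of the buyer price is Qs = 13 + 4r_b.
Set Qd = Qs: 580 - 5r_b = 13 + 4r_b, so 567 = 9r_b and r_b = 63.
Then r_s = 63 - 18 = 45 and Q = 580 - 5(63) = 265.

r_b = 63, r_s = 45, Q = 265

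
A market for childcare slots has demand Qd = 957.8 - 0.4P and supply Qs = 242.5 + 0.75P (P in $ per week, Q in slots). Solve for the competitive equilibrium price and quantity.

The market clears where 957.8 - 0.4P = 242.5 + 0.75P. Rearranging, 1.15P = 715.3, hence P* = 622.
From the demand curve, Q* = 957.8 - 0.4(622) = 709.

P* = 622, Q* = 709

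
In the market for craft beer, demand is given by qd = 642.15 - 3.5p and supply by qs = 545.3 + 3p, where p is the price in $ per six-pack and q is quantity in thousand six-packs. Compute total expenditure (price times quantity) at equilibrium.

Total expenditure = 8791

At equilibrium qd = qs, so 642.15 - 3.5p = 545.3 + 3p; collecting terms, 96.85 = 6.5p and p* = 14.9.
From the demand curve, q* = 642.15 - 3.5(14.9) = 590.
Total expenditure = p* × q* = 14.9 × 590 = 8791.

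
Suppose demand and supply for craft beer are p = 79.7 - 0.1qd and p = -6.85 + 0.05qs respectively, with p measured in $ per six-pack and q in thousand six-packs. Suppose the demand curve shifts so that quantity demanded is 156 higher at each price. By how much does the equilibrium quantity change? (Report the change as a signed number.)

In direct form, qd = 797 - 10p and qs = 137 + 20p.
The market clears where 797 - 10p = 137 + 20p. Rearranging, 30p = 660, hence p* = 22.
Plugging p* into demand: q* = 797 - 10(22) = 577.
After the shift, demand is qd = 953 - 10p.
The new intersection has 816 = 30p, i.e. p = 27.2, q = 681.
Δq = 681 - 577 = 104.

Δq = 104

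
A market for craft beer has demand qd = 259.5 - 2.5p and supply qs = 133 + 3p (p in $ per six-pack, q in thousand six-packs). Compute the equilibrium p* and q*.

p* = 23, q* = 202

At equilibrium qd = qs, so 259.5 - 2.5p = 133 + 3p; collecting terms, 126.5 = 5.5p and p* = 23.
Plugging p* into demand: q* = 259.5 - 2.5(23) = 202.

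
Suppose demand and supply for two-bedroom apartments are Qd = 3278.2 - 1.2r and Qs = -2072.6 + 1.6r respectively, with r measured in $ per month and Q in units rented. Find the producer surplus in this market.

Set Qd = Qs: 3278.2 - 1.2r = -2072.6 + 1.6r, so 5350.8 = 2.8r and r* = 1911.
Plugging r* into demand: Q* = 3278.2 - 1.2(1911) = 985.
Supply choke price (Qs = 0): r = 1295.375. Producer surplus = ½ × (1911 - 1295.375) × 985 = 303195.3125.

Producer surplus = 303195.3125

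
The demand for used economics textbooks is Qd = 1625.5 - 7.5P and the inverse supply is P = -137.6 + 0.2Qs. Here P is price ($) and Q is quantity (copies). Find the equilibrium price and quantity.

P* = 75, Q* = 1063

Rewriting in direct form: Qs = 688 + 5P.
The market clears where 1625.5 - 7.5P = 688 + 5P. Rearranging, 12.5P = 937.5, hence P* = 75.
Substitute back: Q* = 1625.5 - 7.5(75) = 1063.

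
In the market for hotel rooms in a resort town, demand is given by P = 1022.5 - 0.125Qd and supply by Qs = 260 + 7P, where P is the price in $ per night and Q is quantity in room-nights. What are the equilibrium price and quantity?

In direct form, Qd = 8180 - 8P.
Equating demand and supply, 8180 - 8P = 260 + 7P gives 15P = 7920, so P* = 528.
Substitute back: Q* = 8180 - 8(528) = 3956.

P* = 528, Q* = 3956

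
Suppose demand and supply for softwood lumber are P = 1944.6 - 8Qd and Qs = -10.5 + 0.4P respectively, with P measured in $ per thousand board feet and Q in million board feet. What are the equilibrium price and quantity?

P* = 483, Q* = 182.7

Rewriting in direct form: Qd = 243.075 - 0.125P.
Equating demand and supply, 243.075 - 0.125P = -10.5 + 0.4P gives 0.525P = 253.575, so P* = 483.
Substitute back: Q* = 243.075 - 0.125(483) = 182.7.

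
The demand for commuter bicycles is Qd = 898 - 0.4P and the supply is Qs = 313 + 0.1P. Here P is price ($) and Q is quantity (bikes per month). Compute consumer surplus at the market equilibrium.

Consumer surplus = 231125

The market clears where 898 - 0.4P = 313 + 0.1P. Rearranging, 0.5P = 585, hence P* = 1170.
Substitute back: Q* = 898 - 0.4(1170) = 430.
Demand choke price (Qd = 0): P = 898/0.4 = 2245. Consumer surplus = ½ × (2245 - 1170) × 430 = 231125.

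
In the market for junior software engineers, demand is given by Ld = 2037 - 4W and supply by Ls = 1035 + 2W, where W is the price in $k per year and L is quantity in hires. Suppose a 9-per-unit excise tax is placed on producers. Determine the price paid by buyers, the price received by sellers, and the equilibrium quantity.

W_b = 170, W_s = 161, L = 1357

Producers keep W_s = W_b - 9 per unit, so supply in terms of the buyer price is Ls = 1017 + 2W_b.
Equate demand and the shifted supply: 2037 - 4W_b = 1017 + 2W_b, giving 6W_b = 1020, so W_b = 170.
Then W_s = 170 - 9 = 161 and L = 2037 - 4(170) = 1357.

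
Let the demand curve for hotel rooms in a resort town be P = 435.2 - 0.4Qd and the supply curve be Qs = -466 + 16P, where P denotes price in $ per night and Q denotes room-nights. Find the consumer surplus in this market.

Inverting to quantity form: Qd = 1088 - 2.5P.
The market clears where 1088 - 2.5P = -466 + 16P. Rearranging, 18.5P = 1554, hence P* = 84.
Then Q* = 1088 - 2.5(84) = 878.
Demand choke price (Qd = 0): P = 1088/2.5 = 435.2. Consumer surplus = ½ × (435.2 - 84) × 878 = 154176.8.

Consumer surplus = 154176.8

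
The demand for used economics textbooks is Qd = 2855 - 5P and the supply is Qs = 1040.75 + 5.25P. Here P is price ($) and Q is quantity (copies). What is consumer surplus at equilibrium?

The market clears where 2855 - 5P = 1040.75 + 5.25P. Rearranging, 10.25P = 1814.25, hence P* = 177.
Plugging P* into demand: Q* = 2855 - 5(177) = 1970.
Demand choke price (Qd = 0): P = 2855/5 = 571. Consumer surplus = ½ × (571 - 177) × 1970 = 388090.

Consumer surplus = 388090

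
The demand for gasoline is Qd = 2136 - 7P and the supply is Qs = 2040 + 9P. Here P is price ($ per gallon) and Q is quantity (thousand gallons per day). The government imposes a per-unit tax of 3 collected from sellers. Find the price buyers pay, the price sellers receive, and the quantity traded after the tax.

With a tax of 3 on sellers, they supply based on the net price P_s = P_b - 3, so Qs = 2013 + 9P_b.
Set Qd = Qs: 2136 - 7P_b = 2013 + 9P_b, so 123 = 16P_b and P_b = 7.6875.
Then P_s = 7.6875 - 3 = 4.6875 and Q = 2136 - 7(7.6875) = 2082.1875.

P_b = 7.6875, P_s = 4.6875, Q = 2082.1875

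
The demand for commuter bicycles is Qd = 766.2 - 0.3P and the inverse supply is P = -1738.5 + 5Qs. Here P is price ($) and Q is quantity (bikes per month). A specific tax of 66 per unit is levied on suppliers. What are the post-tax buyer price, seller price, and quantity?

P_b = 863.4, P_s = 797.4, Q = 507.18

In direct form, Qs = 347.7 + 0.2P.
The tax drives a wedge P_b - P_s = 66. Substituting P_s = P_b - 66 into supply: Qs = 334.5 + 0.2P_b.
Equate demand and the shifted supply: 766.2 - 0.3P_b = 334.5 + 0.2P_b, giving 0.5P_b = 431.7, so P_b = 863.4.
Then P_s = 863.4 - 66 = 797.4 and Q = 766.2 - 0.3(863.4) = 507.18.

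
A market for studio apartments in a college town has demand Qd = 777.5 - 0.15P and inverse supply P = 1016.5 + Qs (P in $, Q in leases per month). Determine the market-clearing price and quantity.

P* = 1560, Q* = 543.5

Solving each curve for Q: Qs = -1016.5 + P.
The market clears where 777.5 - 0.15P = -1016.5 + P. Rearranging, 1.15P = 1794, hence P* = 1560.
Plugging P* into demand: Q* = 777.5 - 0.15(1560) = 543.5.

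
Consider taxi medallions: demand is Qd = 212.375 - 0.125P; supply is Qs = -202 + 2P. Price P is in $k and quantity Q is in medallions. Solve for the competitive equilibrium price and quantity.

P* = 195, Q* = 188

The market clears where 212.375 - 0.125P = -202 + 2P. Rearranging, 2.125P = 414.375, hence P* = 195.
Substitute back: Q* = 212.375 - 0.125(195) = 188.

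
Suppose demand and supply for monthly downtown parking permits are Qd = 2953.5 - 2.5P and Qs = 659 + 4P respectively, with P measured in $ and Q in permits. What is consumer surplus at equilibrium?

Consumer surplus = 857808.2

At equilibrium Qd = Qs, so 2953.5 - 2.5P = 659 + 4P; collecting terms, 2294.5 = 6.5P and P* = 353.
Plugging P* into demand: Q* = 2953.5 - 2.5(353) = 2071.
Demand choke price (Qd = 0): P = 2953.5/2.5 = 1181.4. Consumer surplus = ½ × (1181.4 - 353) × 2071 = 857808.2.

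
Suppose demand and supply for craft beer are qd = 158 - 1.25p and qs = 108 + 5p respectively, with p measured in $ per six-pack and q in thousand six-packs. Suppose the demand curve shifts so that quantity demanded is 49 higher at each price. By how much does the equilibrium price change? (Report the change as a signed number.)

Set qd = qs: 158 - 1.25p = 108 + 5p, so 50 = 6.25p and p* = 8.
Plugging p* into demand: q* = 158 - 1.25(8) = 148.
After the shift, demand is qd = 207 - 1.25p.
Re-solving, 6.25p = 99 gives p = 15.84 and q = 187.2.
Δp = 15.84 - 8 = 7.84.

Δp = 7.84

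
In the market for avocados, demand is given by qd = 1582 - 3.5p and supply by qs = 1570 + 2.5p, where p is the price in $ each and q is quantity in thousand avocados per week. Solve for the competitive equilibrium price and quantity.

At equilibrium qd = qs, so 1582 - 3.5p = 1570 + 2.5p; collecting terms, 12 = 6p and p* = 2.
Then q* = 1582 - 3.5(2) = 1575.

p* = 2, q* = 1575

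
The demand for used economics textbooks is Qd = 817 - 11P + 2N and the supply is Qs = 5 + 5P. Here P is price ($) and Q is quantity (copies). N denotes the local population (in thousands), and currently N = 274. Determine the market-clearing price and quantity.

With N = 274, demand is Qd = 1365 - 11P.
At equilibrium Qd = Qs, so 1365 - 11P = 5 + 5P; collecting terms, 1360 = 16P and P* = 85.
Then Q* = 1365 - 11(85) = 430.

P* = 85, Q* = 430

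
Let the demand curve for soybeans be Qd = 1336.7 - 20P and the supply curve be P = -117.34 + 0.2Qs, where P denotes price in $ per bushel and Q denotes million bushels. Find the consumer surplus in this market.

Consumer surplus = 13568.17225

Inverting to quantity form: Qs = 586.7 + 5P.
The market clears where 1336.7 - 20P = 586.7 + 5P. Rearranging, 25P = 750, hence P* = 30.
Substitute back: Q* = 1336.7 - 20(30) = 736.7.
Demand choke price (Qd = 0): P = 1336.7/20 = 66.835. Consumer surplus = ½ × (66.835 - 30) × 736.7 = 13568.17225.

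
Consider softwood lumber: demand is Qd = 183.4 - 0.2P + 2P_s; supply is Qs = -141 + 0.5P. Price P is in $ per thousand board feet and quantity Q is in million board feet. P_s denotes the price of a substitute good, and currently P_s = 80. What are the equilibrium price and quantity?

P* = 692, Q* = 205

With P_s = 80, demand is Qd = 343.4 - 0.2P.
Set Qd = Qs: 343.4 - 0.2P = -141 + 0.5P, so 484.4 = 0.7P and P* = 692.
Then Q* = 343.4 - 0.2(692) = 205.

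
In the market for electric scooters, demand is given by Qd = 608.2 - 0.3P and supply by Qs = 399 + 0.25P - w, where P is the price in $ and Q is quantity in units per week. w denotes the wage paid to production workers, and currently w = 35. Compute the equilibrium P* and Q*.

P* = 444, Q* = 475

With w = 35, supply is Qs = 364 + 0.25P.
Equating demand and supply, 608.2 - 0.3P = 364 + 0.25P gives 0.55P = 244.2, so P* = 444.
Then Q* = 608.2 - 0.3(444) = 475.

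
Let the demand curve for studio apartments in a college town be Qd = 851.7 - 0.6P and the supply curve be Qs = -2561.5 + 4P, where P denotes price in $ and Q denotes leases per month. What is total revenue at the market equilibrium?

Total revenue = 301623

The market clears where 851.7 - 0.6P = -2561.5 + 4P. Rearranging, 4.6P = 3413.2, hence P* = 742.
Then Q* = 851.7 - 0.6(742) = 406.5.
Total revenue = P* × Q* = 742 × 406.5 = 301623.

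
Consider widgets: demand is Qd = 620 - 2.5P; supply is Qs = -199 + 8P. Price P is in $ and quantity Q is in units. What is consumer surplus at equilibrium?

Consumer surplus = 36125

The market clears where 620 - 2.5P = -199 + 8P. Rearranging, 10.5P = 819, hence P* = 78.
From the demand curve, Q* = 620 - 2.5(78) = 425.
Demand choke price (Qd = 0): P = 620/2.5 = 248. Consumer surplus = ½ × (248 - 78) × 425 = 36125.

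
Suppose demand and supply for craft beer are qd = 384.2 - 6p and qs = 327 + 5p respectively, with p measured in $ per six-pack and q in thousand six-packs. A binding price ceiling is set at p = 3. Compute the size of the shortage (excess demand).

Shortage = 24.2

Evaluating both curves at the ceiling price 3 gives qd = 366.2, qs = 342.
Shortage = qd - qs = 366.2 - 342 = 24.2.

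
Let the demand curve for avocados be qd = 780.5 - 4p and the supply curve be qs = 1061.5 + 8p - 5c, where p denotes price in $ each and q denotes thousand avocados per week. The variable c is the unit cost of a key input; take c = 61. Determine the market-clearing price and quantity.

With c = 61, supply is qs = 756.5 + 8p.
The market clears where 780.5 - 4p = 756.5 + 8p. Rearranging, 12p = 24, hence p* = 2.
Plugging p* into demand: q* = 780.5 - 4(2) = 772.5.

p* = 2, q* = 772.5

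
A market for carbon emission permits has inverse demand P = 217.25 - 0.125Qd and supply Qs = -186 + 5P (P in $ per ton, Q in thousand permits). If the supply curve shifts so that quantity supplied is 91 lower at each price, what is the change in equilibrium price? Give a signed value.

ΔP = 7

Solving each curve for Q: Qd = 1738 - 8P.
Equating demand and supply, 1738 - 8P = -186 + 5P gives 13P = 1924, so P* = 148.
Plugging P* into demand: Q* = 1738 - 8(148) = 554.
After the shift, supply is Qs = -277 + 5P.
Re-solving, 13P = 2015 gives P = 155 and Q = 498.
ΔP = 155 - 148 = 7.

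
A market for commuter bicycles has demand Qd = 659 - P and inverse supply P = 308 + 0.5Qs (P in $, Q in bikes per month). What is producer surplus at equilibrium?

Rewriting in direct form: Qs = -616 + 2P.
At equilibrium Qd = Qs, so 659 - P = -616 + 2P; collecting terms, 1275 = 3P and P* = 425.
Plugging P* into demand: Q* = 659 - 425 = 234.
Supply choke price (Qs = 0): P = 308. Producer surplus = ½ × (425 - 308) × 234 = 13689.

Producer surplus = 13689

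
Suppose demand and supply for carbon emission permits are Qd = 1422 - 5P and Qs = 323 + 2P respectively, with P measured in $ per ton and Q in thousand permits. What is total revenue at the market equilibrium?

Equating demand and supply, 1422 - 5P = 323 + 2P gives 7P = 1099, so P* = 157.
Then Q* = 1422 - 5(157) = 637.
Total revenue = P* × Q* = 157 × 637 = 100009.

Total revenue = 100009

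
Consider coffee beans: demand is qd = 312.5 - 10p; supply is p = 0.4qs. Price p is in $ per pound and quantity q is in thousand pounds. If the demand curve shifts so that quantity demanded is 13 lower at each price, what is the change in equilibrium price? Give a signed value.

Rewriting in direct form: qs = 2.5p.
At equilibrium qd = qs, so 312.5 - 10p = 2.5p; collecting terms, 312.5 = 12.5p and p* = 25.
Substitute back: q* = 312.5 - 10(25) = 62.5.
After the shift, demand is qd = 299.5 - 10p.
New equilibrium: 299.5 = 12.5p, so p = 23.96 and q = 59.9.
Δp = 23.96 - 25 = -1.04.

Δp = -1.04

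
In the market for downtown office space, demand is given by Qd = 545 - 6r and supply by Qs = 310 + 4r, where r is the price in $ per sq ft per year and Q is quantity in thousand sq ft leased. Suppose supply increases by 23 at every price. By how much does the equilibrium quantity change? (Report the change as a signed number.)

At equilibrium Qd = Qs, so 545 - 6r = 310 + 4r; collecting terms, 235 = 10r and r* = 23.5.
Then Q* = 545 - 6(23.5) = 404.
After the shift, supply is Qs = 333 + 4r.
New equilibrium: 212 = 10r, so r = 21.2 and Q = 417.8.
ΔQ = 417.8 - 404 = 13.8.

ΔQ = 13.8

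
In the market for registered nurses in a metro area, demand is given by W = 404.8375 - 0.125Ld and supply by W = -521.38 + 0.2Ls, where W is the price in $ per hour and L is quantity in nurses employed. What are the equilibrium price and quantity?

Inverting to quantity form: Ld = 3238.7 - 8W and Ls = 2606.9 + 5W.
Set Ld = Ls: 3238.7 - 8W = 2606.9 + 5W, so 631.8 = 13W and W* = 48.6.
From the demand curve, L* = 3238.7 - 8(48.6) = 2849.9.

W* = 48.6, L* = 2849.9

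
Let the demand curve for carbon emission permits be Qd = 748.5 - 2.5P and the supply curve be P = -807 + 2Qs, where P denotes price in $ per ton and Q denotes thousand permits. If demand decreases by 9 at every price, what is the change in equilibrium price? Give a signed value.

Inverting to quantity form: Qs = 403.5 + 0.5P.
The market clears where 748.5 - 2.5P = 403.5 + 0.5P. Rearranging, 3P = 345, hence P* = 115.
Then Q* = 748.5 - 2.5(115) = 461.
After the shift, demand is Qd = 739.5 - 2.5P.
Re-solving, 3P = 336 gives P = 112 and Q = 459.5.
ΔP = 112 - 115 = -3.

ΔP = -3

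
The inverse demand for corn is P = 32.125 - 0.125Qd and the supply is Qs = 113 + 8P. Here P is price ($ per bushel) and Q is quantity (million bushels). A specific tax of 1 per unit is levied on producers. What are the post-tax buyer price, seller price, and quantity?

P_b = 9.5, P_s = 8.5, Q = 181

Solving each curve for Q: Qd = 257 - 8P.
Producers keep P_s = P_b - 1 per unit, so supply in terms of the buyer price is Qs = 105 + 8P_b.
Set Qd = Qs: 257 - 8P_b = 105 + 8P_b, so 152 = 16P_b and P_b = 9.5.
So P_s = 8.5 and the quantity traded is Q = 257 - 8(9.5) = 181.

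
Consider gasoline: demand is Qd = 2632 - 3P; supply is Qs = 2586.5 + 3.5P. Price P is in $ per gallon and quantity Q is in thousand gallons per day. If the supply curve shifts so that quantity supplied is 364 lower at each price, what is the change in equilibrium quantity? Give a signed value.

ΔQ = -168

The market clears where 2632 - 3P = 2586.5 + 3.5P. Rearranging, 6.5P = 45.5, hence P* = 7.
Then Q* = 2632 - 3(7) = 2611.
After the shift, supply is Qs = 2222.5 + 3.5P.
Re-solving, 6.5P = 409.5 gives P = 63 and Q = 2443.
ΔQ = 2443 - 2611 = -168.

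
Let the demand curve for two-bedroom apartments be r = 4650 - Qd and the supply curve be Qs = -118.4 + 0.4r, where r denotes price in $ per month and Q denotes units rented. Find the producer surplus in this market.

In direct form, Qd = 4650 - r.
The market clears where 4650 - r = -118.4 + 0.4r. Rearranging, 1.4r = 4768.4, hence r* = 3406.
Substitute back: Q* = 4650 - 3406 = 1244.
Supply choke price (Qs = 0): r = 296. Producer surplus = ½ × (3406 - 296) × 1244 = 1934420.

Producer surplus = 1934420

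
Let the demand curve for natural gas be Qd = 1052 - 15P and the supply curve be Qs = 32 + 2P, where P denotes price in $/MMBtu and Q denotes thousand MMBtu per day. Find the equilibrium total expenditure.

Total expenditure = 9120

Equating demand and supply, 1052 - 15P = 32 + 2P gives 17P = 1020, so P* = 60.
From the demand curve, Q* = 1052 - 15(60) = 152.
Total expenditure = P* × Q* = 60 × 152 = 9120.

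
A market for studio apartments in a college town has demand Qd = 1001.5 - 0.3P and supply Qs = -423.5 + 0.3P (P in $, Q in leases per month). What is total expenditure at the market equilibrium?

Total expenditure = 686375

At equilibrium Qd = Qs, so 1001.5 - 0.3P = -423.5 + 0.3P; collecting terms, 1425 = 0.6P and P* = 2375.
Substitute back: Q* = 1001.5 - 0.3(2375) = 289.
Total expenditure = P* × Q* = 2375 × 289 = 686375.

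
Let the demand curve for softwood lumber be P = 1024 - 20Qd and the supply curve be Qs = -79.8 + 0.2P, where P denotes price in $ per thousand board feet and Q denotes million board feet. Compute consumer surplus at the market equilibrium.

Consumer surplus = 6250

In direct form, Qd = 51.2 - 0.05P.
Set Qd = Qs: 51.2 - 0.05P = -79.8 + 0.2P, so 131 = 0.25P and P* = 524.
Substitute back: Q* = 51.2 - 0.05(524) = 25.
Demand choke price (Qd = 0): P = 51.2/0.05 = 1024. Consumer surplus = ½ × (1024 - 524) × 25 = 6250.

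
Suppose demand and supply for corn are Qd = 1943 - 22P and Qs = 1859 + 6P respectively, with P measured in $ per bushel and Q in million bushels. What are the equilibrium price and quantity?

The market clears where 1943 - 22P = 1859 + 6P. Rearranging, 28P = 84, hence P* = 3.
Plugging P* into demand: Q* = 1943 - 22(3) = 1877.

P* = 3, Q* = 1877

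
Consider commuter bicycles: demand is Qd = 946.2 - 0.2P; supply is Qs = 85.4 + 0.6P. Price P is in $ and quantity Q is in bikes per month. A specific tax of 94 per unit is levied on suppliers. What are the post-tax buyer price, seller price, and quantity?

With a tax of 94 on suppliers, they supply based on the net price P_s = P_b - 94, so Qs = 29 + 0.6P_b.
Set Qd = Qs: 946.2 - 0.2P_b = 29 + 0.6P_b, so 917.2 = 0.8P_b and P_b = 1146.5.
So P_s = 1052.5 and the quantity traded is Q = 946.2 - 0.2(1146.5) = 716.9.

P_b = 1146.5, P_s = 1052.5, Q = 716.9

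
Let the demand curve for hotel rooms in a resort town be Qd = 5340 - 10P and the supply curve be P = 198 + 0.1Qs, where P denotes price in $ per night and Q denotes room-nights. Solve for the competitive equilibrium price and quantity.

Inverting to quantity form: Qs = -1980 + 10P.
Set Qd = Qs: 5340 - 10P = -1980 + 10P, so 7320 = 20P and P* = 366.
Substitute back: Q* = 5340 - 10(366) = 1680.

P* = 366, Q* = 1680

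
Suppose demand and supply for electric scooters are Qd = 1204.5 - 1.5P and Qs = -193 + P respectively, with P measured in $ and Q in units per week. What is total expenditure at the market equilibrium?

At equilibrium Qd = Qs, so 1204.5 - 1.5P = -193 + P; collecting terms, 1397.5 = 2.5P and P* = 559.
From the demand curve, Q* = 1204.5 - 1.5(559) = 366.
Total expenditure = P* × Q* = 559 × 366 = 204594.

Total expenditure = 204594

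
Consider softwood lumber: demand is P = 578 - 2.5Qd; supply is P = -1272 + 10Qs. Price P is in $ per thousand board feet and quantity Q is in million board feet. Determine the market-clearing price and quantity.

Solving each curve for Q: Qd = 231.2 - 0.4P and Qs = 127.2 + 0.1P.
The market clears where 231.2 - 0.4P = 127.2 + 0.1P. Rearranging, 0.5P = 104, hence P* = 208.
Substitute back: Q* = 231.2 - 0.4(208) = 148.

P* = 208, Q* = 148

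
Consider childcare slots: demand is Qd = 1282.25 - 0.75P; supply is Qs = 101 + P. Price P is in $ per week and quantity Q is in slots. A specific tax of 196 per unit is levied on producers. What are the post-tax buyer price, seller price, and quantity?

P_b = 787, P_s = 591, Q = 692

With a tax of 196 on producers, they supply based on the net price P_s = P_b - 196, so Qs = -95 + P_b.
Equate demand and the shifted supply: 1282.25 - 0.75P_b = -95 + P_b, giving 1.75P_b = 1377.25, so P_b = 787.
Then P_s = 787 - 196 = 591 and Q = 1282.25 - 0.75(787) = 692.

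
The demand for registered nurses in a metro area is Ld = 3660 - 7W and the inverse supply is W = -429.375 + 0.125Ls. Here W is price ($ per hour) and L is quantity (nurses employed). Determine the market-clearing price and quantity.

W* = 15, L* = 3555

Rewriting in direct form: Ls = 3435 + 8W.
Set Ld = Ls: 3660 - 7W = 3435 + 8W, so 225 = 15W and W* = 15.
Plugging W* into demand: L* = 3660 - 7(15) = 3555.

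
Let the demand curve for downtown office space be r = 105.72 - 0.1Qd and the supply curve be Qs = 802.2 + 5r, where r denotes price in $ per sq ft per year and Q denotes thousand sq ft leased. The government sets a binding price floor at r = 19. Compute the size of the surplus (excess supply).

Surplus = 30

Inverting to quantity form: Qd = 1057.2 - 10r.
With r fixed at 19, quantity demanded is 867.2 and quantity supplied is 897.2.
Surplus = Qs - Qd = 897.2 - 867.2 = 30.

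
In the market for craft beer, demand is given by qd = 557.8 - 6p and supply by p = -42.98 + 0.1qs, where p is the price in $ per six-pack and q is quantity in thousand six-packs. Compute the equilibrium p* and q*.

Solving each curve for q: qs = 429.8 + 10p.
Equating demand and supply, 557.8 - 6p = 429.8 + 10p gives 16p = 128, so p* = 8.
From the demand curve, q* = 557.8 - 6(8) = 509.8.

p* = 8, q* = 509.8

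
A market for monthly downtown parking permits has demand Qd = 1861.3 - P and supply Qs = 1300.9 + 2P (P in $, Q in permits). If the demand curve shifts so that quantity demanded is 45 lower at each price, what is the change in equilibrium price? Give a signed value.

Equating demand and supply, 1861.3 - P = 1300.9 + 2P gives 3P = 560.4, so P* = 186.8.
Substitute back: Q* = 1861.3 - 186.8 = 1674.5.
After the shift, demand is Qd = 1816.3 - P.
New equilibrium: 515.4 = 3P, so P = 171.8 and Q = 1644.5.
ΔP = 171.8 - 186.8 = -15.

ΔP = -15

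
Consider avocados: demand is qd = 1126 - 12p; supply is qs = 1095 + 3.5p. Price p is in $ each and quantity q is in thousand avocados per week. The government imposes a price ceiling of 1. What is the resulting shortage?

At p = 1: qd = 1114 and qs = 1098.5.
Shortage = qd - qs = 1114 - 1098.5 = 15.5.

Shortage = 15.5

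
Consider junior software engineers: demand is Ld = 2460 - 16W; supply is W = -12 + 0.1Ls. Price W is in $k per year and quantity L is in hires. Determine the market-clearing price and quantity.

Rewriting in direct form: Ls = 120 + 10W.
Equating demand and supply, 2460 - 16W = 120 + 10W gives 26W = 2340, so W* = 90.
Then L* = 2460 - 16(90) = 1020.

W* = 90, L* = 1020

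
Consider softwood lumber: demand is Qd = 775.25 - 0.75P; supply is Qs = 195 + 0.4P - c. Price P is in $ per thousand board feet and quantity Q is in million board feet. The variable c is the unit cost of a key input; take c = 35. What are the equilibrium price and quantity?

P* = 535, Q* = 374

With c = 35, supply is Qs = 160 + 0.4P.
Equating demand and supply, 775.25 - 0.75P = 160 + 0.4P gives 1.15P = 615.25, so P* = 535.
Substitute back: Q* = 775.25 - 0.75(535) = 374.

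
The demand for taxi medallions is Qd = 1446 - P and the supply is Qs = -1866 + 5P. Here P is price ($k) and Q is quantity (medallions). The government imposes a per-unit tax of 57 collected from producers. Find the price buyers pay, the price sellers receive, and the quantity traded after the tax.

P_b = 599.5, P_s = 542.5, Q = 846.5

With a tax of 57 on producers, they supply based on the net price P_s = P_b - 57, so Qs = -2151 + 5P_b.
Market clearing requires 1446 - P_b = -2151 + 5P_b; hence 3597 = 6P_b and P_b = 599.5.
So P_s = 542.5 and the quantity traded is Q = 1446 - 599.5 = 846.5.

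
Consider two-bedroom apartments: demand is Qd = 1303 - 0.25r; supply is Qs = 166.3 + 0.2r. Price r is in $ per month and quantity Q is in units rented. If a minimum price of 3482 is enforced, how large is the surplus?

Surplus = 430.2

Evaluating both curves at the floor price 3482 gives Qd = 432.5, Qs = 862.7.
Surplus = Qs - Qd = 862.7 - 432.5 = 430.2.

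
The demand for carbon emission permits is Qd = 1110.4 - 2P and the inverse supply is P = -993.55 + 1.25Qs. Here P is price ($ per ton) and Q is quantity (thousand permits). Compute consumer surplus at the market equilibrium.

Consumer surplus = 195806.25

Rewriting in direct form: Qs = 794.84 + 0.8P.
The market clears where 1110.4 - 2P = 794.84 + 0.8P. Rearranging, 2.8P = 315.56, hence P* = 112.7.
Substitute back: Q* = 1110.4 - 2(112.7) = 885.
Demand choke price (Qd = 0): P = 1110.4/2 = 555.2. Consumer surplus = ½ × (555.2 - 112.7) × 885 = 195806.25.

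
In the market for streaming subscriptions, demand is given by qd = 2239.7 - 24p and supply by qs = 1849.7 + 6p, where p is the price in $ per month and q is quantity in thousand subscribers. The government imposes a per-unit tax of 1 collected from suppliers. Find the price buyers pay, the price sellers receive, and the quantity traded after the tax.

The tax drives a wedge p_b - p_s = 1. Substituting p_s = p_b - 1 into supply: qs = 1843.7 + 6p_b.
Equate demand and the shifted supply: 2239.7 - 24p_b = 1843.7 + 6p_b, giving 30p_b = 396, so p_b = 13.2.
Then p_s = 13.2 - 1 = 12.2 and q = 2239.7 - 24(13.2) = 1922.9.

p_b = 13.2, p_s = 12.2, q = 1922.9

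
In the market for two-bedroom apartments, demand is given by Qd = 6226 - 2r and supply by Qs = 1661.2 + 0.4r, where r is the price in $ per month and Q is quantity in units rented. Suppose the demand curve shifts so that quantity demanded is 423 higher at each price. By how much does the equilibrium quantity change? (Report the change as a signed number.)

ΔQ = 70.5

Set Qd = Qs: 6226 - 2r = 1661.2 + 0.4r, so 4564.8 = 2.4r and r* = 1902.
Then Q* = 6226 - 2(1902) = 2422.
After the shift, demand is Qd = 6649 - 2r.
The new intersection has 4987.8 = 2.4r, i.e. r = 2078.25, Q = 2492.5.
ΔQ = 2492.5 - 2422 = 70.5.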